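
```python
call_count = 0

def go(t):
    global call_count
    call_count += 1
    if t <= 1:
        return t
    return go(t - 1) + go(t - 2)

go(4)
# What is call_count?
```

Calls(t) = 1 + Calls(t-1) + Calls(t-2); Calls(0)=Calls(1)=1. For t=4 this gives 9.

Answer: 9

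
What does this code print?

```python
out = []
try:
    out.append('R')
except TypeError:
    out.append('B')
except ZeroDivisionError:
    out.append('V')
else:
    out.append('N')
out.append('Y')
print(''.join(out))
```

Execution trace: 'R' (try body, no exception) → 'N' (else) → 'Y' (after the try/except). Output: RNY

Answer: RNY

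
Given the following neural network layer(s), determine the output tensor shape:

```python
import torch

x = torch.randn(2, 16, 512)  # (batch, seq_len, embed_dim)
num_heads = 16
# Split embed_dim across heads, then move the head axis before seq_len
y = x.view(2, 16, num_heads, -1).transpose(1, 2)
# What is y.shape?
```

Input: (2, 16, 512) -> head_dim = 512 // 16 = 32; after view: (2, 16, 16, 32) -> after transpose(1, 2): (2, 16, 16, 32) -> Output: (2, 16, 16, 32)

Answer: (2, 16, 16, 32)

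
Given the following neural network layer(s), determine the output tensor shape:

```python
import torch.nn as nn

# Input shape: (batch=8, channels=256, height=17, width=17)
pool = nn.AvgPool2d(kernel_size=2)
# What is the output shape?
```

Input: (8, 256, 17, 17) -> Output: (8, 256, 8, 8)

Answer: (8, 256, 8, 8)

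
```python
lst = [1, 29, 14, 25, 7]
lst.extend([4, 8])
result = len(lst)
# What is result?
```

Trace:
`lst = [1, 29, 14, 25, 7]` → lst = [1, 29, 14, 25, 7]
`lst.extend([4, 8])` → lst = [1, 29, 14, 25, 7, 4, 8]
`result = len(lst)` → result = 7
So result = 7

Answer: 7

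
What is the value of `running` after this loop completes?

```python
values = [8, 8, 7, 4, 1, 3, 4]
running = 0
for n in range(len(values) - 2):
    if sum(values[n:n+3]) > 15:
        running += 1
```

Count windows with sum > 15
`running` takes the values: 0 → 1 → 2

Answer: 2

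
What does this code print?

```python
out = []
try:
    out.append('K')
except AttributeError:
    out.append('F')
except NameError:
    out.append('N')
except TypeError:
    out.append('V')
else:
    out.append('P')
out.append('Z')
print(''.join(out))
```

Execution trace: 'K' (try body, no exception) → 'P' (else) → 'Z' (after the try/except). Output: KPZ

Answer: KPZ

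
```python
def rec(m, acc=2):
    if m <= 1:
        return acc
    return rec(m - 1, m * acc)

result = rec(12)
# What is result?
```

Accumulator trace (n, acc): (12, 2) -> (11, 24) -> (10, 264) -> (9, 2640) -> (8, 23760) -> (7, 190080) -> (6, 1330560) -> (5, 7983360) -> (4, 39916800) -> (3, 159667200) -> (2, 479001600) -> (1, 958003200) -> return 958003200

Answer: 958003200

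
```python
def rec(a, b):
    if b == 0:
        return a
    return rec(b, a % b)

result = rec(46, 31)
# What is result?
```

rec(46, 31) -> rec(31, 15) -> rec(15, 1) -> rec(1, 0) -> 1

Answer: 1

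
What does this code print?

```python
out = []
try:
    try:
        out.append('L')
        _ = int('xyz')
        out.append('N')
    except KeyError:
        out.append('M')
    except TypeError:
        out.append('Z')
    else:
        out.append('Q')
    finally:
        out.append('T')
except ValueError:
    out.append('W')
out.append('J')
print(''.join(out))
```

Execution trace: 'L' (try body) → 'T' (finally) → 'W' (outer except ValueError) → 'J' (after the try/except). Output: LTWJ

Answer: LTWJ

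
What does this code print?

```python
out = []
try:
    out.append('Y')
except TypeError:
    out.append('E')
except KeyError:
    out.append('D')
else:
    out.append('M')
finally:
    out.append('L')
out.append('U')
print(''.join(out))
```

Execution trace: 'Y' (try body, no exception) → 'M' (else) → 'L' (finally) → 'U' (after the try/except). Output: YMLU

Answer: YMLU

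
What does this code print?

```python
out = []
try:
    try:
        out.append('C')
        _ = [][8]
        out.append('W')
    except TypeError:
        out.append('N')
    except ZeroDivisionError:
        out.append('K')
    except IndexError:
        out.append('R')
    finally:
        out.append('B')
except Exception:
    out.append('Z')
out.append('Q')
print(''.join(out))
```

Execution trace: 'C' (inner try body) → 'R' (inner except IndexError) → 'B' (inner finally) → 'Q' (after the try/except). Output: CRBQ

Answer: CRBQ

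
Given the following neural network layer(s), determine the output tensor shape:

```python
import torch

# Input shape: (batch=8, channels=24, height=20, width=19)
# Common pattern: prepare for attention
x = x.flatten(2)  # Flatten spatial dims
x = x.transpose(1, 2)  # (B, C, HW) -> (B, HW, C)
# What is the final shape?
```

Input: (8, 24, 20, 19) -> after flatten(2): (8, 24, 380) -> Output: (8, 380, 24)

Answer: (8, 380, 24)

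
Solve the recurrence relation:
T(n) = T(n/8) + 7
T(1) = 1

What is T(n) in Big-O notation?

Each step divides n by 8 and adds 7. After log_8(n) steps we reach T(1)=1. So T(n) = 7·log_8(n) + 1 = O(log n).

Answer: O(log n)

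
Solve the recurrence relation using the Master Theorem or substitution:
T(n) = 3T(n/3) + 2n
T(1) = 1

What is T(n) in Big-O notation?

By Master Theorem: a=3, b=3, f(n)=2n. Since log_3(3) = 1 and f(n) = Θ(n^1), Case 2 applies. T(n) = O(n log n).

Answer: O(n log n)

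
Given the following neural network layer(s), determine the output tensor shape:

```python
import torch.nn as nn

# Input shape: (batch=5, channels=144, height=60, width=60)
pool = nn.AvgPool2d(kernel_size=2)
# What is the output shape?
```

Input: (5, 144, 60, 60) -> Output: (5, 144, 30, 30)

Answer: (5, 144, 30, 30)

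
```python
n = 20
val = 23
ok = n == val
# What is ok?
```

Trace:
`n = 20` → n = 20
`val = 23` → val = 23
`ok = n == val` → ok = False
So ok = False

Answer: False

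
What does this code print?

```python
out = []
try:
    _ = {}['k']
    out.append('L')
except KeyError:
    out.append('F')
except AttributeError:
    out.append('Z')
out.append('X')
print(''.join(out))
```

Execution trace: 'F' (except KeyError) → 'X' (after the try/except). Output: FX

Answer: FX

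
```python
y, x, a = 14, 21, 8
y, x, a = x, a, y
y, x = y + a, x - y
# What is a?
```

Trace:
`y, x, a = 14, 21, 8` → y = 14; x = 21; a = 8
`y, x, a = x, a, y` → y = 21; x = 8; a = 14
`y, x = y + a, x - y` → y = 35; x = -13
So a = 14

Answer: 14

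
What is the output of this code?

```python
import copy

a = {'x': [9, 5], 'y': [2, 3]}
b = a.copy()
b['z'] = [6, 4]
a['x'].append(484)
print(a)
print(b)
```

Key concept: shallow copy of dict with mutable values.
Step by step:
`a = {'x': [9, 5], 'y': [2, 3]}` → a = {'x': [9, 5], 'y': [2, 3]}
`b = a.copy()` → b = {'x': [9, 5], 'y': [2, 3]}
`b['z'] = [6, 4]` → b = {'x': [9, 5], 'y': [2, 3], 'z': [6, 4]}
`a['x'].append(484)` → a = {'x': [9, 5, 484], 'y': [2, 3]}; b = {'x': [9, 5, 484], 'y': [2, 3], 'z': [6, 4]}
`print(a)` → prints {'x': [9, 5, 484], 'y': [2, 3]}
`print(b)` → prints {'x': [9, 5, 484], 'y': [2, 3], 'z': [6, 4]}

Answer:
{'x': [9, 5, 484], 'y': [2, 3]}
{'x': [9, 5, 484], 'y': [2, 3], 'z': [6, 4]}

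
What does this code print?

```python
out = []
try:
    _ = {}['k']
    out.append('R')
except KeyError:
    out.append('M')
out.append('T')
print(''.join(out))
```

Execution trace: 'M' (except KeyError) → 'T' (after the try/except). Output: MT

Answer: MT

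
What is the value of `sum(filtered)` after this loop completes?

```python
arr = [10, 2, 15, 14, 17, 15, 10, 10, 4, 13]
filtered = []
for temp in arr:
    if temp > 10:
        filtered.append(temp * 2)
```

Sum of doubled values > 10
`filtered` takes the values: [] → [30] → [30, 28] → [30, 28, 34] → [30, 28, 34, 30] → [30, 28, 34, 30, 26]
So `sum(filtered)` = 148

Answer: 148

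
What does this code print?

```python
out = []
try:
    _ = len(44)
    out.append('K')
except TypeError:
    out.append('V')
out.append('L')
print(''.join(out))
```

Execution trace: 'V' (except TypeError) → 'L' (after the try/except). Output: VL

Answer: VL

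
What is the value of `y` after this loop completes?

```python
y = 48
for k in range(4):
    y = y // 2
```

Halve 4 times: 48 // 2^4 = 3
`y` takes the values: 48 → 24 → 12 → 6 → 3

Answer: 3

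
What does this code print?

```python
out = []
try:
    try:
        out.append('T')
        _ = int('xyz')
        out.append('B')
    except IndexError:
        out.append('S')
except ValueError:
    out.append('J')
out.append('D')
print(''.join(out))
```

Execution trace: 'T' (try body) → 'J' (outer except ValueError) → 'D' (after the try/except). Output: TJD

Answer: TJD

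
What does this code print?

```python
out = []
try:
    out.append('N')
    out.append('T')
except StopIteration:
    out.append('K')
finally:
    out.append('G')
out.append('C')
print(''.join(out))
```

Execution trace: 'N' (try body) → 'T' (try body, no exception) → 'G' (finally) → 'C' (after the try/except). Output: NTGC

Answer: NTGC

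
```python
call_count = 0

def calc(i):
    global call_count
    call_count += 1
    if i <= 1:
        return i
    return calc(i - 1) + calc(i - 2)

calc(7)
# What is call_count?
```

Calls(i) = 1 + Calls(i-1) + Calls(i-2); Calls(0)=Calls(1)=1. For i=7 this gives 41.

Answer: 41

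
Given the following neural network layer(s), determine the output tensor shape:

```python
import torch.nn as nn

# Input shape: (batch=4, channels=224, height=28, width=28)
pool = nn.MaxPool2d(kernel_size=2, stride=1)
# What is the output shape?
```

Input: (4, 224, 28, 28) -> Output: (4, 224, 27, 27)

Answer: (4, 224, 27, 27)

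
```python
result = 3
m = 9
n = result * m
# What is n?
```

Trace:
`result = 3` → result = 3
`m = 9` → m = 9
`n = result * m` → n = 27
So n = 27

Answer: 27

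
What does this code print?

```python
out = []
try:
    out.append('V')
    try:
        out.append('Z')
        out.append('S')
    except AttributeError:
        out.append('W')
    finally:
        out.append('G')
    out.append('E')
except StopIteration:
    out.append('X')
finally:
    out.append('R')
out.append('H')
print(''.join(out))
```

Execution trace: 'V' (try body) → 'Z' (inner try body) → 'S' (inner try body, no exception) → 'G' (inner finally) → 'E' (try body, no exception) → 'R' (finally) → 'H' (after the try/except). Output: VZSGERH

Answer: VZSGERH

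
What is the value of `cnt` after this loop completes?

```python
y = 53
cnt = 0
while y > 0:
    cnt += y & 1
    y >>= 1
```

Count set bits in 53 (binary: 0b110101)
`cnt` takes the values: 0 → 1 → 2 → 3 → 4

Answer: 4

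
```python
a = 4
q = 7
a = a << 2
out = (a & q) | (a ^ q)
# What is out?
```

Trace:
`a = 4` → a = 4
`q = 7` → q = 7
`a = a << 2` → a = 16
`out = (a & q) | (a ^ q)` → out = 23
So out = 23

Answer: 23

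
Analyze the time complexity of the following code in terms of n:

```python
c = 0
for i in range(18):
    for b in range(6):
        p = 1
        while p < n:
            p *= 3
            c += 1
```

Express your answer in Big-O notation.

Each loop level contributes: 1 × 1 × log n. Multiplying the contributions gives O(log n).

Answer: O(log n)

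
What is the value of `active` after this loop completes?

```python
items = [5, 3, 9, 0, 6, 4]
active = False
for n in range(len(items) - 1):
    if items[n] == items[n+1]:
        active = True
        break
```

Check consecutive duplicates in [5, 3, 9, 0, 6, 4]
`active` takes the values: False

Answer: False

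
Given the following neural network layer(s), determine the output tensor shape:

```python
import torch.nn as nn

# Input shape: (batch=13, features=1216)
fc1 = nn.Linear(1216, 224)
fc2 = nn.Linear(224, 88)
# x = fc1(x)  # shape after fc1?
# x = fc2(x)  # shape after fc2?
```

Input: (13, 1216) -> after fc1: (13, 224) -> Output: (13, 88)

Answer: (13, 88)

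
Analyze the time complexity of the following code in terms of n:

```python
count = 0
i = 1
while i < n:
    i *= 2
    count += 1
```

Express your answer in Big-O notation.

Each loop level contributes: log n. Multiplying the contributions gives O(log n).

Answer: O(log n)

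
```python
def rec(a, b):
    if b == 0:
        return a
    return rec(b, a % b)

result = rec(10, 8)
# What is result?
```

rec(10, 8) -> rec(8, 2) -> rec(2, 0) -> 2

Answer: 2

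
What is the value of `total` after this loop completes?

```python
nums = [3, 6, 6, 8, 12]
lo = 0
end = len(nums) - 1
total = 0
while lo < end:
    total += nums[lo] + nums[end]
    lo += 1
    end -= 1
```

Sum of pairs from ends
`total` takes the values: 0 → 15 → 29

Answer: 29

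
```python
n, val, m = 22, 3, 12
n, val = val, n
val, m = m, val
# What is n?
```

Trace:
`n, val, m = 22, 3, 12` → n = 22; val = 3; m = 12
`n, val = val, n` → n = 3; val = 22
`val, m = m, val` → val = 12; m = 22
So n = 3

Answer: 3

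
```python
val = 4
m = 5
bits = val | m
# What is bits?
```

Trace:
`val = 4` → val = 4
`m = 5` → m = 5
`bits = val | m` → bits = 5
So bits = 5

Answer: 5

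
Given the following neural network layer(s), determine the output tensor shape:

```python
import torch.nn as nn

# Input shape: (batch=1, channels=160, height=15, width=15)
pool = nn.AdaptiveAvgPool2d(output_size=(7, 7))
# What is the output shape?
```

Input: (1, 160, 15, 15) -> Output: (1, 160, 7, 7)

Answer: (1, 160, 7, 7)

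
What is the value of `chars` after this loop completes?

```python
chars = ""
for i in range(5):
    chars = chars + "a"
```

Repeat 'a' 5 times
`chars` takes the values: "" → "a" → "aa" → "aaa" → "aaaa" → "aaaaa"

Answer: "aaaaa"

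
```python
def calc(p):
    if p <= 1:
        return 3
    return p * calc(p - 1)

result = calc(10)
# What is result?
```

calc(10) = 10 * 9 * 8 * 7 * 6 * 5 * 4 * 3 * 2 * 3 = 10886400

Answer: 10886400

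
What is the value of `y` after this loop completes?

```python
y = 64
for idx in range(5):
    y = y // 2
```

Halve 5 times: 64 // 2^5 = 2
`y` takes the values: 64 → 32 → 16 → 8 → 4 → 2

Answer: 2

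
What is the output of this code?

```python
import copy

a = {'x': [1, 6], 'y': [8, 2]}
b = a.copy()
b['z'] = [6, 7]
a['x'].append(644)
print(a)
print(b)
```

Key concept: shallow copy of dict with mutable values.
Step by step:
`a = {'x': [1, 6], 'y': [8, 2]}` → a = {'x': [1, 6], 'y': [8, 2]}
`b = a.copy()` → b = {'x': [1, 6], 'y': [8, 2]}
`b['z'] = [6, 7]` → b = {'x': [1, 6], 'y': [8, 2], 'z': [6, 7]}
`a['x'].append(644)` → a = {'x': [1, 6, 644], 'y': [8, 2]}; b = {'x': [1, 6, 644], 'y': [8, 2], 'z': [6, 7]}
`print(a)` → prints {'x': [1, 6, 644], 'y': [8, 2]}
`print(b)` → prints {'x': [1, 6, 644], 'y': [8, 2], 'z': [6, 7]}

Answer:
{'x': [1, 6, 644], 'y': [8, 2]}
{'x': [1, 6, 644], 'y': [8, 2], 'z': [6, 7]}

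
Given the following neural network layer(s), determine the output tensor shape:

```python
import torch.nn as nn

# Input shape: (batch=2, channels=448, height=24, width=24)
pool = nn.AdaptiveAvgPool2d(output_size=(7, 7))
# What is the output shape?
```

Input: (2, 448, 24, 24) -> Output: (2, 448, 7, 7)

Answer: (2, 448, 7, 7)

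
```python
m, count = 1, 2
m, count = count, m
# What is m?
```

Trace:
`m, count = 1, 2` → m = 1; count = 2
`m, count = count, m` → m = 2; count = 1
So m = 2

Answer: 2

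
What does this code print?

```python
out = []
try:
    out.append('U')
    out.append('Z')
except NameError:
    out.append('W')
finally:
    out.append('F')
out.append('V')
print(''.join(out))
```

Execution trace: 'U' (try body) → 'Z' (try body, no exception) → 'F' (finally) → 'V' (after the try/except). Output: UZFV

Answer: UZFV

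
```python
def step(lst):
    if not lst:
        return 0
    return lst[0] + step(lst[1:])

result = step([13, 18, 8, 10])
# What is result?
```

13 + 18 + 8 + 10 + 0 = 49

Answer: 49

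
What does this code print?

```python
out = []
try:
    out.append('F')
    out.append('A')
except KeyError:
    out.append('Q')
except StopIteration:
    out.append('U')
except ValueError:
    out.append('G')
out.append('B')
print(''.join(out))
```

Execution trace: 'F' (try body) → 'A' (try body, no exception) → 'B' (after the try/except). Output: FAB

Answer: FAB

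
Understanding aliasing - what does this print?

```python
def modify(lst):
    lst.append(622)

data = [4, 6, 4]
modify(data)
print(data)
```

Key concept: function modifies passed list.
Step by step:
`data = [4, 6, 4]` → data = [4, 6, 4]
`modify(data)` → data = [4, 6, 4, 622]
`print(data)` → prints [4, 6, 4, 622]

Answer: [4, 6, 4, 622]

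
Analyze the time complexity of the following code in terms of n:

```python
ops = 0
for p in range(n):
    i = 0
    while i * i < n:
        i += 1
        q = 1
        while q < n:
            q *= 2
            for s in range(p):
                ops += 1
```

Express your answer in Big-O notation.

Each loop level contributes: n × √n × log n × n. Multiplying the contributions gives O(n^2√n log n).

Answer: O(n^2√n log n)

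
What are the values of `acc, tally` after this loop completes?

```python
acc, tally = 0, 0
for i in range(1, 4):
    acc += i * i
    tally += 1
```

Sum of squares and count
`acc, tally` takes the values: (0, 0) → (1, 0) → (1, 1) → (5, 1) → (5, 2) → (14, 2) → (14, 3)

Answer: 14, 3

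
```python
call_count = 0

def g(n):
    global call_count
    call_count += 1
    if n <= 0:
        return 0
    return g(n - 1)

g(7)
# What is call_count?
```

Linear recursion stepping by 1: 8 calls from n=7 down to ≤0.

Answer: 8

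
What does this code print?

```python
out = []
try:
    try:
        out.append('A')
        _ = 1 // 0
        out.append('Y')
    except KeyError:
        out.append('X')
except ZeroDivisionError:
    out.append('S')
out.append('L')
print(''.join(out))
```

Execution trace: 'A' (try body) → 'S' (outer except ZeroDivisionError) → 'L' (after the try/except). Output: ASL

Answer: ASL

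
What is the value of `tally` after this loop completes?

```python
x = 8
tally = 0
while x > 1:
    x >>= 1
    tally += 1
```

Count right shifts until 1
`tally` takes the values: 0 → 1 → 2 → 3

Answer: 3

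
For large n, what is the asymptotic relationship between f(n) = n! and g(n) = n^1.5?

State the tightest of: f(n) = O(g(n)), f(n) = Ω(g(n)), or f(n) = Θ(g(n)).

n! vs n^1.5: f(n) = Ω(g(n)) but not O(g(n)) — n! grows strictly faster than n^1.5.

Answer: f(n) = Ω(g(n)) but not O(g(n)) — n! grows strictly faster than n^1.5.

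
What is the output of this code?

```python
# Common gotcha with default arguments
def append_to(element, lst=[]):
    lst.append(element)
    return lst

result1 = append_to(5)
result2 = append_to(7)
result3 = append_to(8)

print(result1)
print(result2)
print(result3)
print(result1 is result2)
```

Key concept: mutable default argument gotcha.
Step by step:
`result1 = append_to(5)` → result1 = [5]
`result2 = append_to(7)` → result1 = [5, 7] (same object as result2); result2 = [5, 7] (same object as result1)
`result3 = append_to(8)` → result1 = [5, 7, 8] (same object as result2, result3); result2 = [5, 7, 8] (same object as result1, result3); result3 = [5, 7, 8] (same object as result1, result2)
`print(result1)` → prints [5, 7, 8]
`print(result2)` → prints [5, 7, 8]
`print(result3)` → prints [5, 7, 8]
`print(result1 is result2)` → prints True

Answer:
[5, 7, 8]
[5, 7, 8]
[5, 7, 8]
True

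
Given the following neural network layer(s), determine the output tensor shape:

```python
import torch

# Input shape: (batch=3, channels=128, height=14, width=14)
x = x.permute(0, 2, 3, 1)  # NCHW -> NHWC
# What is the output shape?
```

Input: (3, 128, 14, 14) -> Output: (3, 14, 14, 128)

Answer: (3, 14, 14, 128)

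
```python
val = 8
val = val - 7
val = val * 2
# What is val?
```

Trace:
`val = 8` → val = 8
`val = val - 7` → val = 1
`val = val * 2` → val = 2
So val = 2

Answer: 2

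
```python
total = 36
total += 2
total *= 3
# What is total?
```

Trace:
`total = 36` → total = 36
`total += 2` → total = 38
`total *= 3` → total = 114
So total = 114

Answer: 114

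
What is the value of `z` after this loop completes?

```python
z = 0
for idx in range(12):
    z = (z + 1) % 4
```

Increment mod 4, 12 times = 0
`z` takes the values: 0 → 1 → 2 → 3 → 0 → 1 → 2 → 3 → 0 → 1 → 2 → 3 → 0

Answer: 0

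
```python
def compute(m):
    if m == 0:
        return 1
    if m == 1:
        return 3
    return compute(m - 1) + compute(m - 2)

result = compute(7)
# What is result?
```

Build up from base cases: compute(0)=1, compute(1)=3, compute(2)=4, compute(3)=7, compute(4)=11, compute(5)=18, compute(6)=29, ..., compute(7)=47

Answer: 47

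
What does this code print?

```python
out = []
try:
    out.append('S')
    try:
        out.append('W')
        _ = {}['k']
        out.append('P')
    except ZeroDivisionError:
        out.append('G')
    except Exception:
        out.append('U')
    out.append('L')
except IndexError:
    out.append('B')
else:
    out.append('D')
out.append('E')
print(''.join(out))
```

Execution trace: 'S' (try body) → 'W' (inner try body) → 'U' (inner except Exception) → 'L' (try body, no exception) → 'D' (else) → 'E' (after the try/except). Output: SWULDE

Answer: SWULDE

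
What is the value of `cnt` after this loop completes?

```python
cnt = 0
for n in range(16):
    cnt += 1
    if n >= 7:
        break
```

Loop breaks when n reaches 7, cnt is 8
`cnt` takes the values: 0 → 1 → 2 → 3 → 4 → 5 → 6 → 7 → 8

Answer: 8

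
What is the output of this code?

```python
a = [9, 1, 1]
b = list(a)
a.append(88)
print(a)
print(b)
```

Key concept: list() constructor creates copy.
Step by step:
`a = [9, 1, 1]` → a = [9, 1, 1]
`b = list(a)` → b = [9, 1, 1]
`a.append(88)` → a = [9, 1, 1, 88]
`print(a)` → prints [9, 1, 1, 88]
`print(b)` → prints [9, 1, 1]

Answer:
[9, 1, 1, 88]
[9, 1, 1]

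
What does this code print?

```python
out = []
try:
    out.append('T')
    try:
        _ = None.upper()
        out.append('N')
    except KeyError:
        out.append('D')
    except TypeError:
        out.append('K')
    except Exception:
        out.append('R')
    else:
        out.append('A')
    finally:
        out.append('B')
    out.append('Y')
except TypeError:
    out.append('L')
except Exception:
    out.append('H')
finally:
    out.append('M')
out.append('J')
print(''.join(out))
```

Execution trace: 'T' (try body) → 'R' (inner except Exception) → 'B' (inner finally) → 'Y' (try body, no exception) → 'M' (finally) → 'J' (after the try/except). Output: TRBYMJ

Answer: TRBYMJ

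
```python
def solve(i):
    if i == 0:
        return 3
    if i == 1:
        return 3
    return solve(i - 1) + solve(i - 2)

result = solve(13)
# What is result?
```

Build up from base cases: solve(0)=3, solve(1)=3, solve(2)=6, solve(3)=9, solve(4)=15, solve(5)=24, solve(6)=39, ..., solve(13)=1131

Answer: 1131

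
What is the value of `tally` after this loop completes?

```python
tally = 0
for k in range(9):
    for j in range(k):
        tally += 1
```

Triangle number: 0+1+2+...+8
`tally` takes the values: 0 → 1 → 2 → 3 → 4 → 5 → 6 → 7 → 8 → 9 → 10 → 11 → 12 → 13 → 14 → 15 → 16 → 17 → 18 → 19 → 20 → 21 → 22 → 23 → 24 → 25 → 26 → 27 → 28 → 29 → 30 → 31 → 32 → 33 → 34 → 35 → 36

Answer: 36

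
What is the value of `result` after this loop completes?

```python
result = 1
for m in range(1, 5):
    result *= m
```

4! = 24
`result` takes the values: 1 → 2 → 6 → 24

Answer: 24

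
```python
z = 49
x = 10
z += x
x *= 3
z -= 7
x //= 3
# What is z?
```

Trace:
`z = 49` → z = 49
`x = 10` → x = 10
`z += x` → z = 59
`x *= 3` → x = 30
`z -= 7` → z = 52
`x //= 3` → x = 10
So z = 52

Answer: 52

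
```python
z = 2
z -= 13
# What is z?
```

Trace:
`z = 2` → z = 2
`z -= 13` → z = -11
So z = -11

Answer: -11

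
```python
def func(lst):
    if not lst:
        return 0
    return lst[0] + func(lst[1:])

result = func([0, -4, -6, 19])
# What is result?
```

0 + (-4) + (-6) + 19 + 0 = 9

Answer: 9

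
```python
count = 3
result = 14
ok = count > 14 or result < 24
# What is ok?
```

Trace:
`count = 3` → count = 3
`result = 14` → result = 14
`ok = count > 14 or result < 24` → ok = True
So ok = True

Answer: True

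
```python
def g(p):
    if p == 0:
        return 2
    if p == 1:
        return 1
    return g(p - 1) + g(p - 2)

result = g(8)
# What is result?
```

Build up from base cases: g(0)=2, g(1)=1, g(2)=3, g(3)=4, g(4)=7, g(5)=11, g(6)=18, ..., g(8)=47

Answer: 47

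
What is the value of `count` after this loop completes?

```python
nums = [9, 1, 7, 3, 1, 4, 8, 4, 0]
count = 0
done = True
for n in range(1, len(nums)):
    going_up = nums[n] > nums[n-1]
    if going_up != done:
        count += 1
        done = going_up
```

Count direction changes in [9, 1, 7, 3, 1, 4, 8, 4, 0]
`count` takes the values: 0 → 1 → 2 → 3 → 4 → 5

Answer: 5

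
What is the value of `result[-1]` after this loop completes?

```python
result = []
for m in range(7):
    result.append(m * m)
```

Last element of squares 0 to 6
`result` takes the values: [] → [0] → [0, 1] → [0, 1, 4] → [0, 1, 4, 9] → [0, 1, 4, 9, 16] → [0, 1, 4, 9, 16, 25] → [0, 1, 4, 9, 16, 25, 36]
So `result[-1]` = 36

Answer: 36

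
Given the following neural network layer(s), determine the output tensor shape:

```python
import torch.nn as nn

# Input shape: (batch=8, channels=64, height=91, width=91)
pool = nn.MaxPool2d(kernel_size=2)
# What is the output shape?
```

Input: (8, 64, 91, 91) -> Output: (8, 64, 45, 45)

Answer: (8, 64, 45, 45)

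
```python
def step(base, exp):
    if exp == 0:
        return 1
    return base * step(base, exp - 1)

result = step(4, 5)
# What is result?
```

step(4, 5) = 4 * 4 * 4 * 4 * 4 = 1024

Answer: 1024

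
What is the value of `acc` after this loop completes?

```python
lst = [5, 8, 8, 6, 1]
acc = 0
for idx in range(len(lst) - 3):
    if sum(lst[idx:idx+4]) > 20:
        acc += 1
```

Count windows with sum > 20
`acc` takes the values: 0 → 1 → 2

Answer: 2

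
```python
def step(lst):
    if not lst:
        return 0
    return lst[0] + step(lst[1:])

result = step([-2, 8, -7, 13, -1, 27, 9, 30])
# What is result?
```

(-2) + 8 + (-7) + 13 + (-1) + 27 + 9 + 30 + 0 = 77

Answer: 77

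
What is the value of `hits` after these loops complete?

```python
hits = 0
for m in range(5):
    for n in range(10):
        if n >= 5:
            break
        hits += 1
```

Inner breaks at 5, outer runs 5 times
`hits` takes the values: 0 → 1 → 2 → 3 → 4 → 5 → 6 → 7 → 8 → 9 → 10 → 11 → 12 → 13 → 14 → 15 → 16 → 17 → 18 → 19 → 20 → 21 → 22 → 23 → 24 → 25

Answer: 25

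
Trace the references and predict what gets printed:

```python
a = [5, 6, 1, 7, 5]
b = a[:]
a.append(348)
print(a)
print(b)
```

Key concept: slice [:] creates copy.
Step by step:
`a = [5, 6, 1, 7, 5]` → a = [5, 6, 1, 7, 5]
`b = a[:]` → b = [5, 6, 1, 7, 5]
`a.append(348)` → a = [5, 6, 1, 7, 5, 348]
`print(a)` → prints [5, 6, 1, 7, 5, 348]
`print(b)` → prints [5, 6, 1, 7, 5]

Answer:
[5, 6, 1, 7, 5, 348]
[5, 6, 1, 7, 5]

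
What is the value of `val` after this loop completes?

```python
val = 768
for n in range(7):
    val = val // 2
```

Halve 7 times: 768 // 2^7 = 6
`val` takes the values: 768 → 384 → 192 → 96 → 48 → 24 → 12 → 6

Answer: 6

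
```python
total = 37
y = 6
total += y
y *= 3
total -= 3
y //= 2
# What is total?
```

Trace:
`total = 37` → total = 37
`y = 6` → y = 6
`total += y` → total = 43
`y *= 3` → y = 18
`total -= 3` → total = 40
`y //= 2` → y = 9
So total = 40

Answer: 40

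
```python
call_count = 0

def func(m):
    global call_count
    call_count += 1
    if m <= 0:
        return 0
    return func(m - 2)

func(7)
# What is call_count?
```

Linear recursion stepping by 2: 5 calls from m=7 down to ≤0.

Answer: 5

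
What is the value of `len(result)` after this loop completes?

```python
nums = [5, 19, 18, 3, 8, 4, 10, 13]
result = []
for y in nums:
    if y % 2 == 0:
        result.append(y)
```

Count even numbers in [5, 19, 18, 3, 8, 4, 10, 13]
`result` takes the values: [] → [18] → [18, 8] → [18, 8, 4] → [18, 8, 4, 10]
So `len(result)` = 4

Answer: 4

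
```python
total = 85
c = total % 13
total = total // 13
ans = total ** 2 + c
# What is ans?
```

Trace:
`total = 85` → total = 85
`c = total % 13` → c = 7
`total = total // 13` → total = 6
`ans = total ** 2 + c` → ans = 43
So ans = 43

Answer: 43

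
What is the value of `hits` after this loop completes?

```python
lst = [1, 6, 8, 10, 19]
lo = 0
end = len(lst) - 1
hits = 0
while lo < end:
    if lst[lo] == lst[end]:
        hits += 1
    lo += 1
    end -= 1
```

Count matching pairs from ends
`hits` takes the values: 0

Answer: 0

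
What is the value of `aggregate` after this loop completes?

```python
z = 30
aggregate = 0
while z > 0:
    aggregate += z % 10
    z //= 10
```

Sum digits of 30
`aggregate` takes the values: 0 → 3

Answer: 3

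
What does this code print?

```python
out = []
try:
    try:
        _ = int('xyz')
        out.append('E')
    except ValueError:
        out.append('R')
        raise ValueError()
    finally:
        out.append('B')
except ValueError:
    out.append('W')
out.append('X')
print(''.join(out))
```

Execution trace: 'R' (inner except ValueError) → 'B' (inner finally) → 'W' (outer except ValueError) → 'X' (after the try/except). Output: RBWX

Answer: RBWX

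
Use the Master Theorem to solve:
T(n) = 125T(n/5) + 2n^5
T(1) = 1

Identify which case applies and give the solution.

a=125, b=5, f(n)=2n^5. log_5(125) = 3. Since c=5 > 3 and the regularity condition holds (125(n/5)^5 = (125/5^5)n^5 with 125/5^5 < 1), Case 3 applies: T(n) = Θ(f(n)) = O(n^5).

Answer: O(n^5) - Case 3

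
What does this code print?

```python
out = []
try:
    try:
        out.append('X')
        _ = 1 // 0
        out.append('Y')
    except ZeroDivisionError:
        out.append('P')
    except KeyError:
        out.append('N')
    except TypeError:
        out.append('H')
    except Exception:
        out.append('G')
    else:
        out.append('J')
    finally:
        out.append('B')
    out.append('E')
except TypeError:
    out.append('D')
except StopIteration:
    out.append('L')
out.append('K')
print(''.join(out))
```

Execution trace: 'X' (inner try body) → 'P' (inner except ZeroDivisionError) → 'B' (inner finally) → 'E' (try body, no exception) → 'K' (after the try/except). Output: XPBEK

Answer: XPBEK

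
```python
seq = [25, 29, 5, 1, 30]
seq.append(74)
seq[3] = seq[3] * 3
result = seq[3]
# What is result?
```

Trace:
`seq = [25, 29, 5, 1, 30]` → seq = [25, 29, 5, 1, 30]
`seq.append(74)` → seq = [25, 29, 5, 1, 30, 74]
`seq[3] = seq[3] * 3` → seq = [25, 29, 5, 3, 30, 74]
`result = seq[3]` → result = 3
So result = 3

Answer: 3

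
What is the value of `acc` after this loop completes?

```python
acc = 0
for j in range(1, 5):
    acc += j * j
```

Sum of squares 1² to 4² = 30
`acc` takes the values: 0 → 1 → 5 → 14 → 30

Answer: 30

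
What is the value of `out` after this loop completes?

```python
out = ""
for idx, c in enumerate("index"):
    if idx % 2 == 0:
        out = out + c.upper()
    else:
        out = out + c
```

Uppercase even positions in 'index'
`out` takes the values: "" → "I" → "In" → "InD" → "InDe" → "InDeX"

Answer: "InDeX"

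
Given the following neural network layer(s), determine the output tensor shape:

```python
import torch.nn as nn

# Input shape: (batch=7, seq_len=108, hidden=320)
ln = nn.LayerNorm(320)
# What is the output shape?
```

Input: (7, 108, 320) -> Output: (7, 108, 320)

Answer: (7, 108, 320)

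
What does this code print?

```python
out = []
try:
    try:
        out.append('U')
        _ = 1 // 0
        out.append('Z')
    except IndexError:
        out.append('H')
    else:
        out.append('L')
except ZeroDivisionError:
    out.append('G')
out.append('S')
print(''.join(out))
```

Execution trace: 'U' (try body) → 'G' (outer except ZeroDivisionError) → 'S' (after the try/except). Output: UGS

Answer: UGS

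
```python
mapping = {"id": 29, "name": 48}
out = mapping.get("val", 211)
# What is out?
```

Trace:
`mapping = {"id": 29, "name": 48}` → mapping = {'id': 29, 'name': 48}
`out = mapping.get("val", 211)` → out = 211
So out = 211

Answer: 211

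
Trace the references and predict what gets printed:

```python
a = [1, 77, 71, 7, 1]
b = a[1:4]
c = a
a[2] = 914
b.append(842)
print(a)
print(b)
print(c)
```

Key concept: slice vs alias.
Step by step:
`a = [1, 77, 71, 7, 1]` → a = [1, 77, 71, 7, 1]
`b = a[1:4]` → b = [77, 71, 7]
`c = a` → c = [1, 77, 71, 7, 1] (same object as a)
`a[2] = 914` → a = [1, 77, 914, 7, 1] (same object as c); c = [1, 77, 914, 7, 1] (same object as a)
`b.append(842)` → b = [77, 71, 7, 842]
`print(a)` → prints [1, 77, 914, 7, 1]
`print(b)` → prints [77, 71, 7, 842]
`print(c)` → prints [1, 77, 914, 7, 1]

Answer:
[1, 77, 914, 7, 1]
[77, 71, 7, 842]
[1, 77, 914, 7, 1]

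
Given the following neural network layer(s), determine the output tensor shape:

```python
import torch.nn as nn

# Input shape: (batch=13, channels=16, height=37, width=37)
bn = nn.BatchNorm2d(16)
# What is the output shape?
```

Input: (13, 16, 37, 37) -> Output: (13, 16, 37, 37)

Answer: (13, 16, 37, 37)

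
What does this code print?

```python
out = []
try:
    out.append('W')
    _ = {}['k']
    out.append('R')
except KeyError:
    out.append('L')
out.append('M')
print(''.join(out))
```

Execution trace: 'W' (try body) → 'L' (except KeyError) → 'M' (after the try/except). Output: WLM

Answer: WLM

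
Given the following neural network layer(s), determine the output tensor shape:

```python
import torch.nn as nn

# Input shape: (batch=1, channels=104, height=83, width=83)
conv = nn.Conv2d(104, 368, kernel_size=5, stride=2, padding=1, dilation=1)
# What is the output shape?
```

Input: (1, 104, 83, 83) -> Output: (1, 368, 41, 41)

Answer: (1, 368, 41, 41)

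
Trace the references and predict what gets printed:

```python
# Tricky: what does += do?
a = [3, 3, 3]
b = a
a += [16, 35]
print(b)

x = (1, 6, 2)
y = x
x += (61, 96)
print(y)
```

Key concept: += behavior differs for mutable vs immutable.
Step by step:
`a = [3, 3, 3]` → a = [3, 3, 3]
`b = a` → b = [3, 3, 3] (same object as a)
`a += [16, 35]` → a = [3, 3, 3, 16, 35] (same object as b); b = [3, 3, 3, 16, 35] (same object as a)
`print(b)` → prints [3, 3, 3, 16, 35]
`x = (1, 6, 2)` → x = (1, 6, 2)
`y = x` → y = (1, 6, 2)
`x += (61, 96)` → x = (1, 6, 2, 61, 96)
`print(y)` → prints (1, 6, 2)

Answer:
[3, 3, 3, 16, 35]
(1, 6, 2)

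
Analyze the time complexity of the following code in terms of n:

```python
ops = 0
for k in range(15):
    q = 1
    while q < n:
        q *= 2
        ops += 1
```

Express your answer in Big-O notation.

Each loop level contributes: 1 × log n. Multiplying the contributions gives O(log n).

Answer: O(log n)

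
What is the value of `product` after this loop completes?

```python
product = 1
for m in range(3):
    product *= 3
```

3^3 = 27
`product` takes the values: 1 → 3 → 9 → 27

Answer: 27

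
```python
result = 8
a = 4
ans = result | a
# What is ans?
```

Trace:
`result = 8` → result = 8
`a = 4` → a = 4
`ans = result | a` → ans = 12
So ans = 12

Answer: 12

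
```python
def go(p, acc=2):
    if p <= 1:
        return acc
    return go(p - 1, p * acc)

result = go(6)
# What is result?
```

Accumulator trace (n, acc): (6, 2) -> (5, 12) -> (4, 60) -> (3, 240) -> (2, 720) -> (1, 1440) -> return 1440

Answer: 1440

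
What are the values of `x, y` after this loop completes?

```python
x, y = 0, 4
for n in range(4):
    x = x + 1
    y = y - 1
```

x goes 0→4, y goes 4→0
`x, y` takes the values: (0, 4) → (1, 4) → (1, 3) → (2, 3) → (2, 2) → (3, 2) → (3, 1) → (4, 1) → (4, 0)

Answer: 4, 0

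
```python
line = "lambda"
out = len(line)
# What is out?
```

Trace:
`line = "lambda"` → line = 'lambda'
`out = len(line)` → out = 6
So out = 6

Answer: 6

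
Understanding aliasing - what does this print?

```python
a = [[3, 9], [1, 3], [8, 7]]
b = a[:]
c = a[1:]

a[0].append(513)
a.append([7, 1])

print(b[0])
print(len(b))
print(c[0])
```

Key concept: slice with nested mutation.
Step by step:
`a = [[3, 9], [1, 3], [8, 7]]` → a = [[3, 9], [1, 3], [8, 7]]
`b = a[:]` → b = [[3, 9], [1, 3], [8, 7]]
`c = a[1:]` → c = [[1, 3], [8, 7]]
`a[0].append(513)` → a = [[3, 9, 513], [1, 3], [8, 7]]; b = [[3, 9, 513], [1, 3], [8, 7]]
`a.append([7, 1])` → a = [[3, 9, 513], [1, 3], [8, 7], [7, 1]]
`print(b[0])` → prints [3, 9, 513]
`print(len(b))` → prints 3
`print(c[0])` → prints [1, 3]

Answer:
[3, 9, 513]
3
[1, 3]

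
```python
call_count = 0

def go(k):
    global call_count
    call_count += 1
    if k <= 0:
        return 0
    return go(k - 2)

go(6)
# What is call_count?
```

Linear recursion stepping by 2: 4 calls from k=6 down to ≤0.

Answer: 4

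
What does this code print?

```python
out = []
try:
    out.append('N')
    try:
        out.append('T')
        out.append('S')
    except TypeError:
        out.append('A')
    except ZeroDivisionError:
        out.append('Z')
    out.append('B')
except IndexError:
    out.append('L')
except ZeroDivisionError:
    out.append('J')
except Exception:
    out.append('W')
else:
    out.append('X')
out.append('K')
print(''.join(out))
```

Execution trace: 'N' (try body) → 'T' (inner try body) → 'S' (inner try body, no exception) → 'B' (try body, no exception) → 'X' (else) → 'K' (after the try/except). Output: NTSBXK

Answer: NTSBXK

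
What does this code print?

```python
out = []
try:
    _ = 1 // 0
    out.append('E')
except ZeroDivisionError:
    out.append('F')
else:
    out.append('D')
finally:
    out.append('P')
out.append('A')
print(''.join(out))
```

Execution trace: 'F' (except ZeroDivisionError) → 'P' (finally) → 'A' (after the try/except). Output: FPA

Answer: FPA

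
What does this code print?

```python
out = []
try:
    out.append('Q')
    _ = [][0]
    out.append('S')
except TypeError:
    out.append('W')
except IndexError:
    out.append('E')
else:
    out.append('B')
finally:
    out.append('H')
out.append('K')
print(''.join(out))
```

Execution trace: 'Q' (try body) → 'E' (except IndexError) → 'H' (finally) → 'K' (after the try/except). Output: QEHK

Answer: QEHK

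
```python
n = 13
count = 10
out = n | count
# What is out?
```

Trace:
`n = 13` → n = 13
`count = 10` → count = 10
`out = n | count` → out = 15
So out = 15

Answer: 15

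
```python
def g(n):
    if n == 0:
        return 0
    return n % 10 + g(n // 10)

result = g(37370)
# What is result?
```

Sum of digits of 37370: 0 + 7 + 3 + 7 + 3 = 20

Answer: 20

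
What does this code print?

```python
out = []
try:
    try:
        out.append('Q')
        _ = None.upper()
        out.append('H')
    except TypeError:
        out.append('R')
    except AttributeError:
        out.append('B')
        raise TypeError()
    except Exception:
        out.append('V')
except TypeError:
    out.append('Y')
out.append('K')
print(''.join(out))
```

Execution trace: 'Q' (try body) → 'B' (except AttributeError) → 'Y' (outer except TypeError) → 'K' (after the try/except). Output: QBYK

Answer: QBYK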